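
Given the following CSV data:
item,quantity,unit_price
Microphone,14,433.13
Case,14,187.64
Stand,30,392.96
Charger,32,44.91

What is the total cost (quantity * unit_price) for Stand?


Row: Stand
quantity = 30
unit_price = 392.96
total = 30 * 392.96 = 11788.8

ANSWER: 11788.8


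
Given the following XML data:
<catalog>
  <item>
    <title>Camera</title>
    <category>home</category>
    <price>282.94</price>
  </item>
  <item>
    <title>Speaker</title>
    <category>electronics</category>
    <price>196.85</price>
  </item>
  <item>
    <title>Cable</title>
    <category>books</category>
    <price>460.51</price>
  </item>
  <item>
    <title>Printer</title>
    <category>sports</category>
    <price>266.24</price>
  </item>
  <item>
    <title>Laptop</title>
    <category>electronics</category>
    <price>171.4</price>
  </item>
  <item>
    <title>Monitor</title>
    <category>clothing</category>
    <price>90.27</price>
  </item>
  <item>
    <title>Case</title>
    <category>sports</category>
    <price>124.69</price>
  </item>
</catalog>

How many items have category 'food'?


Scanning <item> elements for <category>food</category>:
Count: 0

ANSWER: 0


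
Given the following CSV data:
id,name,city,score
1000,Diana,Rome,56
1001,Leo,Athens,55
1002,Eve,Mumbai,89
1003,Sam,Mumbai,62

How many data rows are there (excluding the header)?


Counting rows (excluding header):
Header: id,name,city,score
Data rows: 4

ANSWER: 4


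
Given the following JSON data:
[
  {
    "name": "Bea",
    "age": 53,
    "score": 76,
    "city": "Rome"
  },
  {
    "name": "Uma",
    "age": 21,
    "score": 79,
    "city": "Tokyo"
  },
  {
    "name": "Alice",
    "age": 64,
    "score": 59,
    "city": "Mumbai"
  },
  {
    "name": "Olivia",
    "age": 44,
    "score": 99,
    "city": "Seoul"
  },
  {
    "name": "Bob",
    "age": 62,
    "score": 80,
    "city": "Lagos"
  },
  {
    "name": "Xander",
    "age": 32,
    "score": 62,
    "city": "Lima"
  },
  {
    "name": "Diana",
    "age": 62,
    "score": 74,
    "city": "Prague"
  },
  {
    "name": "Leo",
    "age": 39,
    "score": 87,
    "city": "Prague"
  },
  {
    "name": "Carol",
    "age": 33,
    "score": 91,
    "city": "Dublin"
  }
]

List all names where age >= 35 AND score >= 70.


Checking both conditions:
  Bea (age=53, score=76) -> YES
  Uma (age=21, score=79) -> no
  Alice (age=64, score=59) -> no
  Olivia (age=44, score=99) -> YES
  Bob (age=62, score=80) -> YES
  Xander (age=32, score=62) -> no
  Diana (age=62, score=74) -> YES
  Leo (age=39, score=87) -> YES
  Carol (age=33, score=91) -> no


ANSWER: Bea, Olivia, Bob, Diana, Leo


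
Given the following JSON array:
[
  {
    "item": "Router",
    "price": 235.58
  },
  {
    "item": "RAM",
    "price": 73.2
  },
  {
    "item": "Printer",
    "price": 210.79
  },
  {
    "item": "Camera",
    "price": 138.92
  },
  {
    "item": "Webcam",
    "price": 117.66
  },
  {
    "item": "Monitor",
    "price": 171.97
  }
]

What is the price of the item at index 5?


Array index 5 -> Monitor
price = 171.97

ANSWER: 171.97


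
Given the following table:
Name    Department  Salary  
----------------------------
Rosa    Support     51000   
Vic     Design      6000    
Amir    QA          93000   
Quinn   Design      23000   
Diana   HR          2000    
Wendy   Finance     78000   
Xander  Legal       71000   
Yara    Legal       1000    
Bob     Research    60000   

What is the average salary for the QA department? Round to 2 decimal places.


QA department members:
  Amir: 93000
Sum = 93000
Count = 1
Average = 93000 / 1 = 93000.00

ANSWER: 93000.00


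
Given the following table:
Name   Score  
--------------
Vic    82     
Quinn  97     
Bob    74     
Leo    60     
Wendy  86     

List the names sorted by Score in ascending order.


Sorting by Score (ascending):
  Leo: 60
  Bob: 74
  Vic: 82
  Wendy: 86
  Quinn: 97


ANSWER: Leo, Bob, Vic, Wendy, Quinn


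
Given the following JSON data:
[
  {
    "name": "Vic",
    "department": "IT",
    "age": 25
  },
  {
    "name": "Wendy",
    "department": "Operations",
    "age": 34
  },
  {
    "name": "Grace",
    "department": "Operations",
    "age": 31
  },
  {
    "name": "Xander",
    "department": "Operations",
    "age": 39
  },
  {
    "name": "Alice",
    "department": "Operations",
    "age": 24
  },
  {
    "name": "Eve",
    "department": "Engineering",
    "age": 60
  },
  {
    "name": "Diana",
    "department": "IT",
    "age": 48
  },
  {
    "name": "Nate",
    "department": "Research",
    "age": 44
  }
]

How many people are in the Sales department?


Scanning records for department = Sales
  No matches found
Count: 0

ANSWER: 0


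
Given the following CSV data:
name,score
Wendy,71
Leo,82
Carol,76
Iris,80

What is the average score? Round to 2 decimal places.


Scores: 71, 82, 76, 80
Sum = 309
Count = 4
Average = 309 / 4 = 77.25

ANSWER: 77.25


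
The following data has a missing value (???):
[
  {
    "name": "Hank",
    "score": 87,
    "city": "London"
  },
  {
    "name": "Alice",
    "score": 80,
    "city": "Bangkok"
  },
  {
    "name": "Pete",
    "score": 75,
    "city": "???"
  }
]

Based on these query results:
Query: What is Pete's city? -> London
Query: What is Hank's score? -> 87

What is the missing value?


The missing value is Pete's city
From query: Pete's city = London

ANSWER: London


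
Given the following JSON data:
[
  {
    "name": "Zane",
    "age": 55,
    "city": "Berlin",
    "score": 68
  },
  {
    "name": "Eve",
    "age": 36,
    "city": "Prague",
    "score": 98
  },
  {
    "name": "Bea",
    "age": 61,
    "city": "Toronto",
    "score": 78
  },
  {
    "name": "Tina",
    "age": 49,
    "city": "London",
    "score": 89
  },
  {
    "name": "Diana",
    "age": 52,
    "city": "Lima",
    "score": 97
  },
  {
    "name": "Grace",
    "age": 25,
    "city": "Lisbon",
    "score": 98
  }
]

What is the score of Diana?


Looking up record where name = Diana
Record index: 4
Field 'score' = 97

ANSWER: 97


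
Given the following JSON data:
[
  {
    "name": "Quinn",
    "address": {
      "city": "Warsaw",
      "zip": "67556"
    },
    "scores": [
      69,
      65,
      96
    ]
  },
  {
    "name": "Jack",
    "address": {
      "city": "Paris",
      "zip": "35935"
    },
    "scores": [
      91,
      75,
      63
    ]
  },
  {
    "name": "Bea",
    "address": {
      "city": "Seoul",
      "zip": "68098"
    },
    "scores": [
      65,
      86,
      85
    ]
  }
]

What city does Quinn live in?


Path: records[0].address.city
Value: Warsaw

ANSWER: Warsaw


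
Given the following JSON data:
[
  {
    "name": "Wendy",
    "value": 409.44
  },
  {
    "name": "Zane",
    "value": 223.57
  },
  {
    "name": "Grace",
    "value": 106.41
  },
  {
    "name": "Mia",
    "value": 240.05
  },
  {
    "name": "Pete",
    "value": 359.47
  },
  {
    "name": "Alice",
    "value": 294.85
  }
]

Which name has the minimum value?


Comparing values:
  Wendy: 409.44
  Zane: 223.57
  Grace: 106.41
  Mia: 240.05
  Pete: 359.47
  Alice: 294.85
Minimum: Grace (106.41)

ANSWER: Grace


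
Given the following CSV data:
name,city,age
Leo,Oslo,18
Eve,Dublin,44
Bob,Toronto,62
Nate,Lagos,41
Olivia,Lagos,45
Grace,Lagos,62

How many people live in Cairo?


Scanning city column for 'Cairo':
Total matches: 0

ANSWER: 0


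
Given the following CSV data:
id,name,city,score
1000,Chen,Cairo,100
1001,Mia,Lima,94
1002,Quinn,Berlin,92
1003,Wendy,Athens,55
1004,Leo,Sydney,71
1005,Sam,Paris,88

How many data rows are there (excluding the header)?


Counting rows (excluding header):
Header: id,name,city,score
Data rows: 6

ANSWER: 6


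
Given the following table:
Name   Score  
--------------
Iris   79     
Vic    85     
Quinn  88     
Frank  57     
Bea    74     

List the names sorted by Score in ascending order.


Sorting by Score (ascending):
  Frank: 57
  Bea: 74
  Iris: 79
  Vic: 85
  Quinn: 88


ANSWER: Frank, Bea, Iris, Vic, Quinn


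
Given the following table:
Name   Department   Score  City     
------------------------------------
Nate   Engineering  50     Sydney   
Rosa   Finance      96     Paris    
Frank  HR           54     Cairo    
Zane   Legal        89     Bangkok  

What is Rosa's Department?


Row 2: Rosa
Department = Finance

ANSWER: Finance


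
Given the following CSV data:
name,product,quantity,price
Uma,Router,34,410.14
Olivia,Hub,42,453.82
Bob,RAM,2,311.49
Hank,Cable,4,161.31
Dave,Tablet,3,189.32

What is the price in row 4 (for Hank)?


Row 4: Hank
Column 'price' = 161.31

ANSWER: 161.31


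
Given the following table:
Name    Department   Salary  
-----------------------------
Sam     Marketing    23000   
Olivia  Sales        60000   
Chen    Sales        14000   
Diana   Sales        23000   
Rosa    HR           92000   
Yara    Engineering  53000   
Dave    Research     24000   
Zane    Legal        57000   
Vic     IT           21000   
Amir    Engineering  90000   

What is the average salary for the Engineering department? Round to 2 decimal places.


Engineering department members:
  Yara: 53000
  Amir: 90000
Sum = 143000
Count = 2
Average = 143000 / 2 = 71500.00

ANSWER: 71500.00


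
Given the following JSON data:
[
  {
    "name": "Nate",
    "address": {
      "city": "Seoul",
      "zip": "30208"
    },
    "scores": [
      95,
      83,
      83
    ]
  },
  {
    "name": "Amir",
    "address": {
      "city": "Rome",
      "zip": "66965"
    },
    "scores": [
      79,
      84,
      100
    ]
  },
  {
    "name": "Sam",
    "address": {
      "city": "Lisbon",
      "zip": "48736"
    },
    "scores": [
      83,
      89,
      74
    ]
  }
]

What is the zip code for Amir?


Path: records[1].address.zip
Value: 66965

ANSWER: 66965


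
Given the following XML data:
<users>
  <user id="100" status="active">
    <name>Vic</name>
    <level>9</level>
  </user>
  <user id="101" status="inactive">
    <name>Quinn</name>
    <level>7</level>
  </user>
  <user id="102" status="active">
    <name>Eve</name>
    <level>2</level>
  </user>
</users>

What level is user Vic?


Finding user: Vic
<level>9</level>

ANSWER: 9


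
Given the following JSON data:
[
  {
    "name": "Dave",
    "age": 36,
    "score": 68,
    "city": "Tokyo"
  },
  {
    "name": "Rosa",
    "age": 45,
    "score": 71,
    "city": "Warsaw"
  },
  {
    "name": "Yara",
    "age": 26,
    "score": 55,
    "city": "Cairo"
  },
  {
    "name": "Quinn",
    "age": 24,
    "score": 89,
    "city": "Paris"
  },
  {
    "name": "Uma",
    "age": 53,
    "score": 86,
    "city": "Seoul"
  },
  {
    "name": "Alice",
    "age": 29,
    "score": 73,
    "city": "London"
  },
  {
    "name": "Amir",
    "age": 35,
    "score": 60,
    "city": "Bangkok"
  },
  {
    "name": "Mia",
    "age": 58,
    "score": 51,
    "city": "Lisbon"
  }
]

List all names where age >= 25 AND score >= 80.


Checking both conditions:
  Dave (age=36, score=68) -> no
  Rosa (age=45, score=71) -> no
  Yara (age=26, score=55) -> no
  Quinn (age=24, score=89) -> no
  Uma (age=53, score=86) -> YES
  Alice (age=29, score=73) -> no
  Amir (age=35, score=60) -> no
  Mia (age=58, score=51) -> no


ANSWER: Uma


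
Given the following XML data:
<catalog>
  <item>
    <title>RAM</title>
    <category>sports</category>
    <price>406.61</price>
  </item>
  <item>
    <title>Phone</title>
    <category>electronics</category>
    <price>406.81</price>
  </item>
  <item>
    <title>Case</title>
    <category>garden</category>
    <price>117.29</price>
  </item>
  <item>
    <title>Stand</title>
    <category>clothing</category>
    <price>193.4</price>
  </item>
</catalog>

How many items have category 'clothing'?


Scanning <item> elements for <category>clothing</category>:
  Item 4: Stand -> MATCH
Count: 1

ANSWER: 1


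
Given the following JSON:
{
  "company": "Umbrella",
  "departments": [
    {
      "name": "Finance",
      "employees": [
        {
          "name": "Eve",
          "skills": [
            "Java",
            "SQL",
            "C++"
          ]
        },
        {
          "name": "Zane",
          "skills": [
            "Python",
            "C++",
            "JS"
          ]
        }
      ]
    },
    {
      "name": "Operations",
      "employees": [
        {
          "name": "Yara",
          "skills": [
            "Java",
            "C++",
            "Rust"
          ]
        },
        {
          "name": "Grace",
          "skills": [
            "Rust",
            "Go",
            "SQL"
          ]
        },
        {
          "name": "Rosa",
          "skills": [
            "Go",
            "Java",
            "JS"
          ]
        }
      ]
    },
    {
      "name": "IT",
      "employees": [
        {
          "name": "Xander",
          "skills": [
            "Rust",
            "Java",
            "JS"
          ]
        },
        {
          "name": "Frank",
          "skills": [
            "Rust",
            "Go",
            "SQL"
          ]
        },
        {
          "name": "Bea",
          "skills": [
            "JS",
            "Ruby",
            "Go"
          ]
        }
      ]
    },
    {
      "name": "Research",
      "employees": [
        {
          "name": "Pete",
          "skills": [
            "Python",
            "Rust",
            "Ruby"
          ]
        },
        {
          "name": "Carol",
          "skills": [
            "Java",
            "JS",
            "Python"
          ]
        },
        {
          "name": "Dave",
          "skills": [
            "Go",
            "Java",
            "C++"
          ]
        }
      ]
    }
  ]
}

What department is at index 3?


Path: departments[3].name
Value: Research

ANSWER: Research


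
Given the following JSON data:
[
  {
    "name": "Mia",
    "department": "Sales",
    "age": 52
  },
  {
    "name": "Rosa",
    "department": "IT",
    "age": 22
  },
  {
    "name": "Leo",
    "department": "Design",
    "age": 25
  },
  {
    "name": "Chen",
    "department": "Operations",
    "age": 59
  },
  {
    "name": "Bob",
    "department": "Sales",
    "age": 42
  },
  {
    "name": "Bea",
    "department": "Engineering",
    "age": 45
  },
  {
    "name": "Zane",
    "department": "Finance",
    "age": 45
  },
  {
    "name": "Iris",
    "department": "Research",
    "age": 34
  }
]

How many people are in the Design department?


Scanning records for department = Design
  Record 2: Leo
Count: 1

ANSWER: 1


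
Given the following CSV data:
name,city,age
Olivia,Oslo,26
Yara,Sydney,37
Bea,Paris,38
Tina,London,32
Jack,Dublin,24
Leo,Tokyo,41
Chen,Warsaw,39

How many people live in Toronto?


Scanning city column for 'Toronto':
Total matches: 0

ANSWER: 0


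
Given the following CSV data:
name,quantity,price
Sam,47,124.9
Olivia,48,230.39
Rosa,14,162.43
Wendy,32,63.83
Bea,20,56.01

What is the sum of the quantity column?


Values in 'quantity' column:
  Row 1: 47
  Row 2: 48
  Row 3: 14
  Row 4: 32
  Row 5: 20
Sum = 47 + 48 + 14 + 32 + 20 = 161

ANSWER: 161


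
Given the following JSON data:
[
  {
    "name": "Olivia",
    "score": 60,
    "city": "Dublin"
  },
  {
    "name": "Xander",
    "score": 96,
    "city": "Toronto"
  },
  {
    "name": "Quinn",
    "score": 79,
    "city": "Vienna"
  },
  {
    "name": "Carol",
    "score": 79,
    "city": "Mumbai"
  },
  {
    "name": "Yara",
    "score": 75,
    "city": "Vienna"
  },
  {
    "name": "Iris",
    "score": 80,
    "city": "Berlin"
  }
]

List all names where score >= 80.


Filtering records where score >= 80:
  Olivia (score=60) -> no
  Xander (score=96) -> YES
  Quinn (score=79) -> no
  Carol (score=79) -> no
  Yara (score=75) -> no
  Iris (score=80) -> YES


ANSWER: Xander, Iris


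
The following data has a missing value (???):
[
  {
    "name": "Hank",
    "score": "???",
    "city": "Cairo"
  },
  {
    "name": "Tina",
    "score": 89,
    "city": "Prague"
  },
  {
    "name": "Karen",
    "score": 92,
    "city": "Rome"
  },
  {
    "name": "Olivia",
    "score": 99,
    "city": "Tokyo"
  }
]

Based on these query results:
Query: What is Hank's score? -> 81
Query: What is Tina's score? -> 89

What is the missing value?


The missing value is Hank's score
From query: Hank's score = 81

ANSWER: 81


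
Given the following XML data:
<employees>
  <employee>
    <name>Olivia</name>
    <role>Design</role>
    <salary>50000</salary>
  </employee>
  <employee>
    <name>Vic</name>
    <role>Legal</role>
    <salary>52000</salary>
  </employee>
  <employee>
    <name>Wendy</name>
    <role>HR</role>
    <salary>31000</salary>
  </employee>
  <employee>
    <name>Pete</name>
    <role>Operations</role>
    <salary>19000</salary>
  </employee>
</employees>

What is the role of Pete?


Searching for <employee> with <name>Pete</name>
Found at position 4
<role>Operations</role>

ANSWER: Operations


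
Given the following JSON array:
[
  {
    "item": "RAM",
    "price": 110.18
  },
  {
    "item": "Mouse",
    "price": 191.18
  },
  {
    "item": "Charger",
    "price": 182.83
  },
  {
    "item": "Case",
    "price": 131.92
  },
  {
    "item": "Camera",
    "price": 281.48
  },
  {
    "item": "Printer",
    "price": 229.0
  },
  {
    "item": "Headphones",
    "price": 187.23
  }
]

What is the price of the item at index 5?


Array index 5 -> Printer
price = 229.0

ANSWER: 229.0


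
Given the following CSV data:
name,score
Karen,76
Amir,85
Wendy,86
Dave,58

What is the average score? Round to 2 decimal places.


Scores: 76, 85, 86, 58
Sum = 305
Count = 4
Average = 305 / 4 = 76.25

ANSWER: 76.25


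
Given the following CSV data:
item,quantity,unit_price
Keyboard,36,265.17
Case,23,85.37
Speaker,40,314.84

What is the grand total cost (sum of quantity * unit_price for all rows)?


Computing row totals:
  Keyboard: 36 * 265.17 = 9546.12
  Case: 23 * 85.37 = 1963.51
  Speaker: 40 * 314.84 = 12593.6
Grand total = 9546.12 + 1963.51 + 12593.6 = 24103.23

ANSWER: 24103.23


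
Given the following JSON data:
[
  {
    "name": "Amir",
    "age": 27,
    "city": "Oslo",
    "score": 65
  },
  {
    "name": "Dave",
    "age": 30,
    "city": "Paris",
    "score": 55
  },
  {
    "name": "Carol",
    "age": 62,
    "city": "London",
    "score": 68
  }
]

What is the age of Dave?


Looking up record where name = Dave
Record index: 1
Field 'age' = 30

ANSWER: 30


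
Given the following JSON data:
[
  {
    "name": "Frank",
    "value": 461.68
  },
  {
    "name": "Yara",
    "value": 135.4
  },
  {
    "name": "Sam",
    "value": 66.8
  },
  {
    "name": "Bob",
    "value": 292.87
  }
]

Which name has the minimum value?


Comparing values:
  Frank: 461.68
  Yara: 135.4
  Sam: 66.8
  Bob: 292.87
Minimum: Sam (66.8)

ANSWER: Sam


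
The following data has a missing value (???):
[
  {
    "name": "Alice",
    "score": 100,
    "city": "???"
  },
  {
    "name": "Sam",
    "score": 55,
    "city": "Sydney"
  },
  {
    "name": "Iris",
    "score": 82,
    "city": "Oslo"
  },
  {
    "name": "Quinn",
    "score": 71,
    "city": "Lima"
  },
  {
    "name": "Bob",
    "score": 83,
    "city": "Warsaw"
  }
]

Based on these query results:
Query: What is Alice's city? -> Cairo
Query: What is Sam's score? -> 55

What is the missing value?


The missing value is Alice's city
From query: Alice's city = Cairo

ANSWER: Cairo


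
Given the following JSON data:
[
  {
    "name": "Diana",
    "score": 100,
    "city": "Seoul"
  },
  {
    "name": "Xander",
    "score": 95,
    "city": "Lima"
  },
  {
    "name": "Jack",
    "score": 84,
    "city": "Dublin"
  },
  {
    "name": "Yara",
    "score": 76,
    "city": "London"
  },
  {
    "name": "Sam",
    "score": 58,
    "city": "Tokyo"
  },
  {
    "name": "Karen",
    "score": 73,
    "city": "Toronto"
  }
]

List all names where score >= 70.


Filtering records where score >= 70:
  Diana (score=100) -> YES
  Xander (score=95) -> YES
  Jack (score=84) -> YES
  Yara (score=76) -> YES
  Sam (score=58) -> no
  Karen (score=73) -> YES


ANSWER: Diana, Xander, Jack, Yara, Karen


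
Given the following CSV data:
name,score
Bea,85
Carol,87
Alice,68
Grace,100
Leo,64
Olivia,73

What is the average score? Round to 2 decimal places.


Scores: 85, 87, 68, 100, 64, 73
Sum = 477
Count = 6
Average = 477 / 6 = 79.50

ANSWER: 79.50


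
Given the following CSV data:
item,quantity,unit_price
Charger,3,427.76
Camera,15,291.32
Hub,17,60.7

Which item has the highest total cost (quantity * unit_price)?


Computing row totals:
  Charger: 1283.28
  Camera: 4369.8
  Hub: 1031.9
Maximum: Camera (4369.8)

ANSWER: Camera


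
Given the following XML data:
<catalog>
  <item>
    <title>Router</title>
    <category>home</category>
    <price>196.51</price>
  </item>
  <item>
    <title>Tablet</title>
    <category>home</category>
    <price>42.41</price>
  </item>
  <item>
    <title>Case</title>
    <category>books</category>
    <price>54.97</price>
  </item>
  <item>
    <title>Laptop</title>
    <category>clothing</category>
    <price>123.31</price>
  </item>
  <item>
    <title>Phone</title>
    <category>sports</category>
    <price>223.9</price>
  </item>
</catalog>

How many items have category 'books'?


Scanning <item> elements for <category>books</category>:
  Item 3: Case -> MATCH
Count: 1

ANSWER: 1


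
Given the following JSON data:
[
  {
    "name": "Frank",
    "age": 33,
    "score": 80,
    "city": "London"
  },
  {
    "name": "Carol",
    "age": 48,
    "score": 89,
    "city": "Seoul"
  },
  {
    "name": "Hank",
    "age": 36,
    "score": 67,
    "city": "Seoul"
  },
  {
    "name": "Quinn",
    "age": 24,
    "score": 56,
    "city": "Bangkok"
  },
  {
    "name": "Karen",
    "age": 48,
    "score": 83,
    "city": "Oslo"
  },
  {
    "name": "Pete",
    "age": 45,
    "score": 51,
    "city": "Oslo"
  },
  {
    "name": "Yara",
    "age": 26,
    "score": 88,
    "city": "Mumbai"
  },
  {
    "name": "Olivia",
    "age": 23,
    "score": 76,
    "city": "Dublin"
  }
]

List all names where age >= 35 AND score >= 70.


Checking both conditions:
  Frank (age=33, score=80) -> no
  Carol (age=48, score=89) -> YES
  Hank (age=36, score=67) -> no
  Quinn (age=24, score=56) -> no
  Karen (age=48, score=83) -> YES
  Pete (age=45, score=51) -> no
  Yara (age=26, score=88) -> no
  Olivia (age=23, score=76) -> no


ANSWER: Carol, Karen


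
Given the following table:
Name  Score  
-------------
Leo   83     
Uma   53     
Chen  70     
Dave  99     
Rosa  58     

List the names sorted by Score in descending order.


Sorting by Score (descending):
  Dave: 99
  Leo: 83
  Chen: 70
  Rosa: 58
  Uma: 53


ANSWER: Dave, Leo, Chen, Rosa, Uma


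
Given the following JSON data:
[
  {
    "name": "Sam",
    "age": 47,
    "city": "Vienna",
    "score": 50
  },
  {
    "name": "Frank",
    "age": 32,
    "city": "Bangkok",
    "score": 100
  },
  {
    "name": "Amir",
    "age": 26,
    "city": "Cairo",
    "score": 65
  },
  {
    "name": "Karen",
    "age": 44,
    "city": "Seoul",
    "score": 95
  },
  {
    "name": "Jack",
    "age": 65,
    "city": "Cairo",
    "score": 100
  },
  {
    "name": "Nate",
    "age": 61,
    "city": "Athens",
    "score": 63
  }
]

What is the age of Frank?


Looking up record where name = Frank
Record index: 1
Field 'age' = 32

ANSWER: 32


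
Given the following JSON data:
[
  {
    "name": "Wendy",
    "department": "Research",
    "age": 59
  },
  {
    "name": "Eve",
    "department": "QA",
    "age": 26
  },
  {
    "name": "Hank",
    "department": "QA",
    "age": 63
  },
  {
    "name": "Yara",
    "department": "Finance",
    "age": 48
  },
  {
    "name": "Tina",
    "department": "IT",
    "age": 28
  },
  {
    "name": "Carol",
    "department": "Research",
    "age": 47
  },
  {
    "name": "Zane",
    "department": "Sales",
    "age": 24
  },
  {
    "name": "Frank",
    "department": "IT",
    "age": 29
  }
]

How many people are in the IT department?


Scanning records for department = IT
  Record 4: Tina
  Record 7: Frank
Count: 2

ANSWER: 2


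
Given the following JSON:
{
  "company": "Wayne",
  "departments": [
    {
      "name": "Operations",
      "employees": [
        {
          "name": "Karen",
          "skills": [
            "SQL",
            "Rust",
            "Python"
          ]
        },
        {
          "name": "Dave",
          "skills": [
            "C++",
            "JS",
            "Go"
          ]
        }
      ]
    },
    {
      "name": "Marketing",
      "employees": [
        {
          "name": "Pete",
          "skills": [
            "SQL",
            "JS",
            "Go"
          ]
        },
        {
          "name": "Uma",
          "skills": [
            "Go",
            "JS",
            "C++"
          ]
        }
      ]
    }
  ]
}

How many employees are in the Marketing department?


Path: departments[1].employees
Count: 2

ANSWER: 2


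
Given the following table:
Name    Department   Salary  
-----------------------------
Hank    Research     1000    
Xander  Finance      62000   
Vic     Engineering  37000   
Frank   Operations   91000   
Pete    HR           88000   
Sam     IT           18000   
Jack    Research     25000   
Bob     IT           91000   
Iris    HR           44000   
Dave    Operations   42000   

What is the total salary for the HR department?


HR department members:
  Pete: 88000
  Iris: 44000
Total = 88000 + 44000 = 132000

ANSWER: 132000


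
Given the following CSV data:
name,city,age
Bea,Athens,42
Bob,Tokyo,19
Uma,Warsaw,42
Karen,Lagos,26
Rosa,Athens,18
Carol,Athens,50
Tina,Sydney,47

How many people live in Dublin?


Scanning city column for 'Dublin':
Total matches: 0

ANSWER: 0


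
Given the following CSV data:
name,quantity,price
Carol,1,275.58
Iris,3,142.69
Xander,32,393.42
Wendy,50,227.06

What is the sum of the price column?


Values in 'price' column:
  Row 1: 275.58
  Row 2: 142.69
  Row 3: 393.42
  Row 4: 227.06
Sum = 275.58 + 142.69 + 393.42 + 227.06 = 1038.75

ANSWER: 1038.75


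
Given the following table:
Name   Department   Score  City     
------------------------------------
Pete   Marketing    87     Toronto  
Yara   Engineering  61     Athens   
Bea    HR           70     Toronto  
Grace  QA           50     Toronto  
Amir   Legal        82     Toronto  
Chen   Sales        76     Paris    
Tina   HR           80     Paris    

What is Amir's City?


Row 5: Amir
City = Toronto

ANSWER: Toronto


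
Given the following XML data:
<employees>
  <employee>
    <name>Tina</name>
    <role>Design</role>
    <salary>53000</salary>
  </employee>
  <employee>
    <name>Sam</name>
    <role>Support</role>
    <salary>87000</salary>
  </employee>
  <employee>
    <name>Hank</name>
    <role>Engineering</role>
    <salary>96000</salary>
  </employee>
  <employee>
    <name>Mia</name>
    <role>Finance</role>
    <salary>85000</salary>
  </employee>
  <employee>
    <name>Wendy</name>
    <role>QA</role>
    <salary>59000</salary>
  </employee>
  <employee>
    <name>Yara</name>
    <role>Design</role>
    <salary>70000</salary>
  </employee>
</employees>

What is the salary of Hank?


Searching for <employee> with <name>Hank</name>
Found at position 3
<salary>96000</salary>

ANSWER: 96000


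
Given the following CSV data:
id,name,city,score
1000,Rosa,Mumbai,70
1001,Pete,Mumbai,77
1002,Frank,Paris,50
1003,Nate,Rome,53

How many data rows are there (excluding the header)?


Counting rows (excluding header):
Header: id,name,city,score
Data rows: 4

ANSWER: 4


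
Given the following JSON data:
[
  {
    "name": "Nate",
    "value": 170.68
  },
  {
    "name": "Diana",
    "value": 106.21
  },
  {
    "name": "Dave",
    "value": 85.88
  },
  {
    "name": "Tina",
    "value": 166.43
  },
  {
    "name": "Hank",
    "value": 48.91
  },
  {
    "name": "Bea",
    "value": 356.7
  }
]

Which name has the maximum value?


Comparing values:
  Nate: 170.68
  Diana: 106.21
  Dave: 85.88
  Tina: 166.43
  Hank: 48.91
  Bea: 356.7
Maximum: Bea (356.7)

ANSWER: Bea


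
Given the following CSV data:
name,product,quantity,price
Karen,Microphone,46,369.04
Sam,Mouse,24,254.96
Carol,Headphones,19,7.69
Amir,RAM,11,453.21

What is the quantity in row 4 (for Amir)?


Row 4: Amir
Column 'quantity' = 11

ANSWER: 11


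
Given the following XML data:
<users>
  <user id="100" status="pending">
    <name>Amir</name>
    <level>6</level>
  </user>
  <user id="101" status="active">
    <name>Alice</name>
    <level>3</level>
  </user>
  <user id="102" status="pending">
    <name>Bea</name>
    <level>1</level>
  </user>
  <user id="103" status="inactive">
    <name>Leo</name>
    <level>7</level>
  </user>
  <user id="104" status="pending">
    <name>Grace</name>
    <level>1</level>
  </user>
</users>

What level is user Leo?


Finding user: Leo
<level>7</level>

ANSWER: 7


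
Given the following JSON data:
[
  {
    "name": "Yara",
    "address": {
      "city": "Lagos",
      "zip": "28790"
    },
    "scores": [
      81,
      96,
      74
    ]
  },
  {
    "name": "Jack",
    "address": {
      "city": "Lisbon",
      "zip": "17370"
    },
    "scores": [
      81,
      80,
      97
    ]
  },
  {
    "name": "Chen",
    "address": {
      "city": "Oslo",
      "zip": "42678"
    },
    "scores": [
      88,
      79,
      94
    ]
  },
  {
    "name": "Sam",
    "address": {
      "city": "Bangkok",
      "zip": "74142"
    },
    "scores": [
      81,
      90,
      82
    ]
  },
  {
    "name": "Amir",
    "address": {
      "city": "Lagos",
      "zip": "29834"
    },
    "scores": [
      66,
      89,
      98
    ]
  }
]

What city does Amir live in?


Path: records[4].address.city
Value: Lagos

ANSWER: Lagos


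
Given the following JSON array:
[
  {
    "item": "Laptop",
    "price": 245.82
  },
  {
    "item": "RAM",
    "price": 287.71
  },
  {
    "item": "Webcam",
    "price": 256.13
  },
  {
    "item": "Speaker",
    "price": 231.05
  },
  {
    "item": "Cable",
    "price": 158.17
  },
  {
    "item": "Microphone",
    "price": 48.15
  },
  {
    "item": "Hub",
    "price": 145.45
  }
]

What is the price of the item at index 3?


Array index 3 -> Speaker
price = 231.05

ANSWER: 231.05


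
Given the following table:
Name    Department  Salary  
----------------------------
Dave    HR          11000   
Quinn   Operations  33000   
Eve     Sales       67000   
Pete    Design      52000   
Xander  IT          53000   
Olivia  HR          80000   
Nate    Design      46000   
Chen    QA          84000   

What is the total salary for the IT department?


IT department members:
  Xander: 53000
Total = 53000 = 53000

ANSWER: 53000


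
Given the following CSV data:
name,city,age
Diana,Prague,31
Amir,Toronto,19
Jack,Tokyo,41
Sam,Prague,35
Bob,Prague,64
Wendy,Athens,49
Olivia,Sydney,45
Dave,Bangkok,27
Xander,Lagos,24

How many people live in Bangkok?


Scanning city column for 'Bangkok':
  Row 8: Dave -> MATCH
Total matches: 1

ANSWER: 1


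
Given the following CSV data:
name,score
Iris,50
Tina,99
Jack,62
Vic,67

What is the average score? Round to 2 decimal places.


Scores: 50, 99, 62, 67
Sum = 278
Count = 4
Average = 278 / 4 = 69.50

ANSWER: 69.50


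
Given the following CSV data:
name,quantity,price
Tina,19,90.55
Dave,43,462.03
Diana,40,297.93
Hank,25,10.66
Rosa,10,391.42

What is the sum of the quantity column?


Values in 'quantity' column:
  Row 1: 19
  Row 2: 43
  Row 3: 40
  Row 4: 25
  Row 5: 10
Sum = 19 + 43 + 40 + 25 + 10 = 137

ANSWER: 137


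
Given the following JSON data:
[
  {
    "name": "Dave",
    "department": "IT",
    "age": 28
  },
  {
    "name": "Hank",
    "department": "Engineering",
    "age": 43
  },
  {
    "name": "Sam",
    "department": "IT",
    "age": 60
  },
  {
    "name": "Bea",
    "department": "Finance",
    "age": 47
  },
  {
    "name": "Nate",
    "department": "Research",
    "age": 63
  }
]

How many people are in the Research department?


Scanning records for department = Research
  Record 4: Nate
Count: 1

ANSWER: 1


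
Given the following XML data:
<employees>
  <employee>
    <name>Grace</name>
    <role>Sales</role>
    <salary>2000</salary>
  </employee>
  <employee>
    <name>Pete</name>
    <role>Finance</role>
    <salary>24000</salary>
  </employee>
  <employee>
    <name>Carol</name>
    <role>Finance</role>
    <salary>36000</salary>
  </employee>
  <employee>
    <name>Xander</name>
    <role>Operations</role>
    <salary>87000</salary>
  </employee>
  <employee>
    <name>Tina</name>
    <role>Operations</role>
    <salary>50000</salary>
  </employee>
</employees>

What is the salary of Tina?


Searching for <employee> with <name>Tina</name>
Found at position 5
<salary>50000</salary>

ANSWER: 50000


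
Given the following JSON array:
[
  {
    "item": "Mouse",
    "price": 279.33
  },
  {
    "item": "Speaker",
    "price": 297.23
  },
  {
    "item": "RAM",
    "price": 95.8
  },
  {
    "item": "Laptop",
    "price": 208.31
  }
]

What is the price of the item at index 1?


Array index 1 -> Speaker
price = 297.23

ANSWER: 297.23


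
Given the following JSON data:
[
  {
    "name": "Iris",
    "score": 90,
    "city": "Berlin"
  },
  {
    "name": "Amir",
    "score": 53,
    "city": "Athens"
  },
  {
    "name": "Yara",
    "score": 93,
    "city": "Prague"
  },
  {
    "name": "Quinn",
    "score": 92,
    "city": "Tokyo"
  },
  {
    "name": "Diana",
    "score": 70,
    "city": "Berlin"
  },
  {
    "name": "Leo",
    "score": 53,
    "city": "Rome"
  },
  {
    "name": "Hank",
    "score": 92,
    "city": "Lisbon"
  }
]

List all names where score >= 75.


Filtering records where score >= 75:
  Iris (score=90) -> YES
  Amir (score=53) -> no
  Yara (score=93) -> YES
  Quinn (score=92) -> YES
  Diana (score=70) -> no
  Leo (score=53) -> no
  Hank (score=92) -> YES


ANSWER: Iris, Yara, Quinn, Hank


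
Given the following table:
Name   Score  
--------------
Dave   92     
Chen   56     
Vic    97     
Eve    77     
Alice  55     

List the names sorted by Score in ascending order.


Sorting by Score (ascending):
  Alice: 55
  Chen: 56
  Eve: 77
  Dave: 92
  Vic: 97


ANSWER: Alice, Chen, Eve, Dave, Vic


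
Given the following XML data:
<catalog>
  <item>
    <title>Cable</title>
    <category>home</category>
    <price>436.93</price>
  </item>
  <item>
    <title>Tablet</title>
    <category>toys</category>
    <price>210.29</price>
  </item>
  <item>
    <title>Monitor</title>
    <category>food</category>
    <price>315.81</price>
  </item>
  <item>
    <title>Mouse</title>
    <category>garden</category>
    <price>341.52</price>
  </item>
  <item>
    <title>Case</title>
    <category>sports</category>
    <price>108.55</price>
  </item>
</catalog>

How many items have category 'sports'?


Scanning <item> elements for <category>sports</category>:
  Item 5: Case -> MATCH
Count: 1

ANSWER: 1


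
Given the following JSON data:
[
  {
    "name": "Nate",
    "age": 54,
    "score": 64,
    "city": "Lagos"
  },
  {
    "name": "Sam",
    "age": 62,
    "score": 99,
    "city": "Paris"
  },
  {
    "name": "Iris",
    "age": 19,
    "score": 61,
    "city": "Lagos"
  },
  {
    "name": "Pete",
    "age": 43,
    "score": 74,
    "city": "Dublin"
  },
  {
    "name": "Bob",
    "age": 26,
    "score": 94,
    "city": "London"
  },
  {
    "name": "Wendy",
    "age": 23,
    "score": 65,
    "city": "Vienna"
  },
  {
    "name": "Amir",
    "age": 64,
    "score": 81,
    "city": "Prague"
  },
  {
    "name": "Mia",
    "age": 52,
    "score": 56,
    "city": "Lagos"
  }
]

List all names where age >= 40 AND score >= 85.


Checking both conditions:
  Nate (age=54, score=64) -> no
  Sam (age=62, score=99) -> YES
  Iris (age=19, score=61) -> no
  Pete (age=43, score=74) -> no
  Bob (age=26, score=94) -> no
  Wendy (age=23, score=65) -> no
  Amir (age=64, score=81) -> no
  Mia (age=52, score=56) -> no


ANSWER: Sam


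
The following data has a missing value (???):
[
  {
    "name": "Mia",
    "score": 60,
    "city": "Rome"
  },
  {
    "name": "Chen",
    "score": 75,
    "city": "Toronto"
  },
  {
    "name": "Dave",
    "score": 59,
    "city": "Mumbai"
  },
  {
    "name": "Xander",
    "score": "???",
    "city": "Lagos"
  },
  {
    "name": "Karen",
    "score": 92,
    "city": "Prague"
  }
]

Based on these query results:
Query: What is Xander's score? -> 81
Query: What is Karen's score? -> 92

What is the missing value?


The missing value is Xander's score
From query: Xander's score = 81

ANSWER: 81


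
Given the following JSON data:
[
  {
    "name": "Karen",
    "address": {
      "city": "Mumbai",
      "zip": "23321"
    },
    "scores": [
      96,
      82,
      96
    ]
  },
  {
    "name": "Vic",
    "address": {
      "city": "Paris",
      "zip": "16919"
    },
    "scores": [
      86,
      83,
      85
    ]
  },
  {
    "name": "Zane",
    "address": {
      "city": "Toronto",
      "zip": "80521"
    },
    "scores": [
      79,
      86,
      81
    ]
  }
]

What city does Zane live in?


Path: records[2].address.city
Value: Toronto

ANSWER: Toronto


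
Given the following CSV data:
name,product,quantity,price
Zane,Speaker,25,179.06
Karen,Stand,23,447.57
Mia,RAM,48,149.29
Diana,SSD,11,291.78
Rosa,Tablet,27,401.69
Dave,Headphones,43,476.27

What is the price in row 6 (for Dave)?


Row 6: Dave
Column 'price' = 476.27

ANSWER: 476.27


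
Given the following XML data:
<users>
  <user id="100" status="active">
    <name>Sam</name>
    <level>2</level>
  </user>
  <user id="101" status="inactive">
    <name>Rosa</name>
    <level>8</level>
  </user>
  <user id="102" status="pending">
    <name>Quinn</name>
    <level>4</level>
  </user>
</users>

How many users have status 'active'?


Counting users with status='active':
  Sam (id=100) -> MATCH
Count: 1

ANSWER: 1


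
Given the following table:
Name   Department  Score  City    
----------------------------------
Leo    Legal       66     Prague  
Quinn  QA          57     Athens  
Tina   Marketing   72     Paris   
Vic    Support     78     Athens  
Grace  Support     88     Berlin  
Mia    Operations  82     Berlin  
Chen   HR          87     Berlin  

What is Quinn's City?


Row 2: Quinn
City = Athens

ANSWER: Athens


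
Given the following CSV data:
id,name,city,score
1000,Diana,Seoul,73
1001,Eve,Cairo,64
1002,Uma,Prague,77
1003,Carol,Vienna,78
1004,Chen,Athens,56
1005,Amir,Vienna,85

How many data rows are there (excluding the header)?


Counting rows (excluding header):
Header: id,name,city,score
Data rows: 6

ANSWER: 6


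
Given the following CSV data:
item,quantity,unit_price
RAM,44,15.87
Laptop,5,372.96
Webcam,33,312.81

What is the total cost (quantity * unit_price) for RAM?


Row: RAM
quantity = 44
unit_price = 15.87
total = 44 * 15.87 = 698.28

ANSWER: 698.28


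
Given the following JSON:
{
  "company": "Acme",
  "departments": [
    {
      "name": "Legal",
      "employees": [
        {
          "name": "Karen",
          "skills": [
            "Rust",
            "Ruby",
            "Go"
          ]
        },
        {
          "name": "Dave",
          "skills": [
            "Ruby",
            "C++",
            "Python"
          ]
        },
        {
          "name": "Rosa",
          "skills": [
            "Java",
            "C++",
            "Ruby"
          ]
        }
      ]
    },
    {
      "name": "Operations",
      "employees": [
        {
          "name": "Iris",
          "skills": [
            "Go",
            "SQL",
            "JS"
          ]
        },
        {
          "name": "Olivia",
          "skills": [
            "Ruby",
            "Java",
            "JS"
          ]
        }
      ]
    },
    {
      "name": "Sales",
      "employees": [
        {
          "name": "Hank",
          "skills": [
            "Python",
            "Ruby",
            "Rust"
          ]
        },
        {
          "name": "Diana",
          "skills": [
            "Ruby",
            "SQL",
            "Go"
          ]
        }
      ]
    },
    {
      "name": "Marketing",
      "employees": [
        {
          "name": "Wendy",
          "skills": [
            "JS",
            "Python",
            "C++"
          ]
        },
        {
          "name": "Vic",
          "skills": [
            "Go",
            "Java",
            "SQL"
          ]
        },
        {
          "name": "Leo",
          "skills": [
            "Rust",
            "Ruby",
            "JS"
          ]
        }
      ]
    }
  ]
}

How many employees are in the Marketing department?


Path: departments[3].employees
Count: 3

ANSWER: 3
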